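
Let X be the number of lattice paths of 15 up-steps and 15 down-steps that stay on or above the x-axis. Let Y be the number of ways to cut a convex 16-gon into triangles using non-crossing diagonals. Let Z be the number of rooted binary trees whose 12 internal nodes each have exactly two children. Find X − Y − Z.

Dyck paths of semilength n (length 2n) are counted by C_n; here n = 15. So X = C_15 = 9694845.
The number of triangulations of a 16-gon is the Catalan number C_14 (index = sides − 2). So Y = C_14 = 2674440.
The number of full binary trees on 12 internal nodes is the Catalan number C_12. So Z = C_12 = 208012.
X − Y − Z = 9694845 − 2674440 − 208012 = 6812393.

6812393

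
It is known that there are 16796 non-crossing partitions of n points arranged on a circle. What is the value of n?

10

Non-crossing partitions of [n] are counted by C_n. Since C_10 = 16796, the index is 10.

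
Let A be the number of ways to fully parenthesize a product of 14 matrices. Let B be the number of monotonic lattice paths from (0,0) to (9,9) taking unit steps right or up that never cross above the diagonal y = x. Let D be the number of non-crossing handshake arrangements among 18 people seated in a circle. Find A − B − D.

733176

Ways to associate a product of 14 factors correspond to binary trees on 14 leaves, so the count is C_13. So A = C_13 = 742900.
Sub-diagonal monotone paths from (0,0) to (9,9) biject with Dyck paths of semilength 9, giving C_9. So B = C_9 = 4862.
With 18 = 2·9 people, non-crossing handshake pairings are non-crossing perfect matchings on a circle, counted by C_9. So D = C_9 = 4862.
A − B − D = 742900 − 4862 − 4862 = 733176.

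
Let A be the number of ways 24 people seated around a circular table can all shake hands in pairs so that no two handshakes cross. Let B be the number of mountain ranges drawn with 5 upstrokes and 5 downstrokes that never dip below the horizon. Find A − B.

With 24 = 2·12 people, non-crossing handshake pairings are non-crossing perfect matchings on a circle, counted by C_12. So A = C_12 = 208012.
Dyck paths of semilength n (length 2n) are counted by C_n; here n = 5. So B = C_5 = 42.
A − B = 208012 − 42 = 207970.

207970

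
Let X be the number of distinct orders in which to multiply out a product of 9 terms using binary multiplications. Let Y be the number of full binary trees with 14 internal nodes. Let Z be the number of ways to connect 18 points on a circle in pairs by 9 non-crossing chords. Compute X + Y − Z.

Parenthesizations of m factors correspond to full binary trees with m leaves, counted by C_{m−1}; m = 9 gives C_8. So X = C_8 = 1430.
The number of full binary trees on 14 internal nodes is the Catalan number C_14. So Y = C_14 = 2674440.
Pairing 18 circle points by 9 non-crossing chords gives C_9 matchings. So Z = C_9 = 4862.
X + Y − Z = 1430 + 2674440 − 4862 = 2671008.

2671008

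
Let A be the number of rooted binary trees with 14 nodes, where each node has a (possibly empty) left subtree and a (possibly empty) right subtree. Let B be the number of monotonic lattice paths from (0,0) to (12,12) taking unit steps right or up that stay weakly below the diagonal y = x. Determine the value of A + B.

There are C_n binary search tree shapes on n keys; with n = 14 that is C_14. So A = C_14 = 2674440.
Monotone paths in an n×n grid that stay weakly below the diagonal are counted by C_n; here n = 12. So B = C_12 = 208012.
A + B = 2674440 + 208012 = 2882452.

2882452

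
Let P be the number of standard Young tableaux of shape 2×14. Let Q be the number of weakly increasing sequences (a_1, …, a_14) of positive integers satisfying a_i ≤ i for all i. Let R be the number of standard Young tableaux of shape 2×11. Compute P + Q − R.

5290094

By the hook-length formula (or a Dyck-path bijection), SYT of shape 2×14 number C_14. So P = C_14 = 2674440.
Weakly increasing sequences with a_i ≤ i biject with Dyck paths of semilength 14, so there are C_14. So Q = C_14 = 2674440.
By the hook-length formula (or a Dyck-path bijection), SYT of shape 2×11 number C_11. So R = C_11 = 58786.
P + Q − R = 2674440 + 2674440 − 58786 = 5290094.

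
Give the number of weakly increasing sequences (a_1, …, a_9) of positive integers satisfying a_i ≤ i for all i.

Such sub-staircase sequences of length n are counted by C_n; here n = 9.
C_9 = C(18,9)/10 = 48620/10 = 4862.

4862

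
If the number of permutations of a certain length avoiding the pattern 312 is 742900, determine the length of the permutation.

Permutations of [n] avoiding a fixed length-3 pattern are counted by C_n. The Catalan number equal to 742900 is C_13.

13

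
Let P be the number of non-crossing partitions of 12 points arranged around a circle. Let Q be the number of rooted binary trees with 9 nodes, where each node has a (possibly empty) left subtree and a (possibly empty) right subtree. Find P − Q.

203150

Non-crossing partitions of an n-element set are counted by C_n; here n = 12. So P = C_12 = 208012.
Rooted binary trees with 9 nodes (each child slot possibly empty) number C_9. So Q = C_9 = 4862.
P − Q = 208012 − 4862 = 203150.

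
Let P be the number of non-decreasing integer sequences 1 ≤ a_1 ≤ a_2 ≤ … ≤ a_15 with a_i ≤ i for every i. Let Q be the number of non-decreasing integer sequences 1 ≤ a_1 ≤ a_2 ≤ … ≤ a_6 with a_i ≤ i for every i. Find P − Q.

9694713

Such sub-staircase sequences of length n are counted by C_n; here n = 15. So P = C_15 = 9694845.
Weakly increasing sequences with a_i ≤ i biject with Dyck paths of semilength 6, so there are C_6. So Q = C_6 = 132.
P − Q = 9694845 − 132 = 9694713.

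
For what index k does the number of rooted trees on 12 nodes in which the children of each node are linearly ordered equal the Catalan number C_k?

11

Rooted ordered (plane) trees on m nodes have m−1 edges and are counted by C_{m−1}; m = 12 gives C_11.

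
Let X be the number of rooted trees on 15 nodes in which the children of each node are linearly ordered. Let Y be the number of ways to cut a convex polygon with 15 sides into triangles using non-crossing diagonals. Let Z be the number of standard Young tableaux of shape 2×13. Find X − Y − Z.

Rooted ordered (plane) trees on m nodes have m−1 edges and are counted by C_{m−1}; m = 15 gives C_14. So X = C_14 = 2674440.
Triangulations of a convex m-gon are counted by C_{m−2}; with m = 15 this is C_13. So Y = C_13 = 742900.
By the hook-length formula (or a Dyck-path bijection), SYT of shape 2×13 number C_13. So Z = C_13 = 742900.
X − Y − Z = 2674440 − 742900 − 742900 = 1188640.

1188640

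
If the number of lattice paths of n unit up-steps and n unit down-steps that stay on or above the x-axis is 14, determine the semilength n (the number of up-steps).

Dyck paths of semilength n are counted by C_n. Since C_4 = 14, the index is 4.

4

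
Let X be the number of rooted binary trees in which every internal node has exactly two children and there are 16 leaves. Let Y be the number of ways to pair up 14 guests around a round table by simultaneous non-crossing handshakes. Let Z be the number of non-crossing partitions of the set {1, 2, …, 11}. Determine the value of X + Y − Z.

9636488

Full binary trees with 16 leaves have 16−1 = 15 internal nodes, so there are C_15 of them. So X = C_15 = 9694845.
With 14 = 2·7 people, non-crossing handshake pairings are non-crossing perfect matchings on a circle, counted by C_7. So Y = C_7 = 429.
The non-crossing partitions of [11] form a lattice of size C_11. So Z = C_11 = 58786.
X + Y − Z = 9694845 + 429 − 58786 = 9636488.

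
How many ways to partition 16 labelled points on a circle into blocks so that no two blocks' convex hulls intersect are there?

35357670

The non-crossing partitions of [16] form a lattice of size C_16.
C_16 = 35357670.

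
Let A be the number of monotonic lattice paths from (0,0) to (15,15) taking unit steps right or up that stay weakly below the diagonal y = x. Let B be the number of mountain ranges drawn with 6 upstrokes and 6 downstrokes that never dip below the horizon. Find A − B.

9694713

Monotone paths in an n×n grid that stay weakly below the diagonal are counted by C_n; here n = 15. So A = C_15 = 9694845.
A Dyck path with 6 up-steps and 6 down-steps has semilength 6, so there are C_6 of them. So B = C_6 = 132.
A − B = 9694845 − 132 = 9694713.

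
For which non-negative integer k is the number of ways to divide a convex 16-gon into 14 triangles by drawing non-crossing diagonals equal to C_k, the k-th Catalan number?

14

A convex 16-gon is triangulated into 14 triangles, and the number of such triangulations is the Catalan number C_{16−2} = C_14.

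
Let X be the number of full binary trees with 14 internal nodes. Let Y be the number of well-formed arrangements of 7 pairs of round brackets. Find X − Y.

The number of full binary trees on 14 internal nodes is the Catalan number C_14. So X = C_14 = 2674440.
With 7 pairs the number of balanced bracket strings is the Catalan number C_7. So Y = C_7 = 429.
X − Y = 2674440 − 429 = 2674011.

2674011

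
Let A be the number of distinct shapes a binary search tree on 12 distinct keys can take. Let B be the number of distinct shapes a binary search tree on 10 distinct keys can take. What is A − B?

Rooted binary trees with 12 nodes (each child slot possibly empty) number C_12. So A = C_12 = 208012.
There are C_n binary search tree shapes on n keys; with n = 10 that is C_10. So B = C_10 = 16796.
A − B = 208012 − 16796 = 191216.

191216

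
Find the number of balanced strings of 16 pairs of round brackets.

35357670

With 16 pairs the number of balanced bracket strings is the Catalan number C_16.
C_16 = C_15 · 2(2·15+1)/(15+2) = 9694845 · 62/17 = 35357670.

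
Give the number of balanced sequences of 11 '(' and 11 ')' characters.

Balanced strings of n pairs of brackets are counted by C_n; here n = 11.
C_11 = C_10 · 2(2·10+1)/(10+2) = 16796 · 42/12 = 58786.

58786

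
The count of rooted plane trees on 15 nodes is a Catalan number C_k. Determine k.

14

A rooted plane tree on 15 nodes has 14 edges, and such trees are counted by C_14.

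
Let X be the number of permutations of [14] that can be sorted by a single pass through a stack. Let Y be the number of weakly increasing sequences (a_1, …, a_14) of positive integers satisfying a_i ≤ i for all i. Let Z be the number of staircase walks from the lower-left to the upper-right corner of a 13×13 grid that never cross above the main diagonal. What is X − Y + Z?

By Knuth's characterisation, the stack-sortable permutations of length 14 are the 231-avoiders, numbering C_14. So X = C_14 = 2674440.
Weakly increasing sequences with a_i ≤ i biject with Dyck paths of semilength 14, so there are C_14. So Y = C_14 = 2674440.
Monotone paths in an n×n grid that stay weakly below the diagonal are counted by C_n; here n = 13. So Z = C_13 = 742900.
X − Y + Z = 2674440 − 2674440 + 742900 = 742900.

742900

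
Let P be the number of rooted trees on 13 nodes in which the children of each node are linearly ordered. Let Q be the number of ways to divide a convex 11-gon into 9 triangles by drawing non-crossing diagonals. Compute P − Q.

203150

A rooted plane tree on 13 nodes has 12 edges, and such trees are counted by C_12. So P = C_12 = 208012.
The number of triangulations of an 11-gon is the Catalan number C_9 (index = sides − 2). So Q = C_9 = 4862.
P − Q = 208012 − 4862 = 203150.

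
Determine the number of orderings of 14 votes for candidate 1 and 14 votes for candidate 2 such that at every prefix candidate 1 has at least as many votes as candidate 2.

Ballot sequences with n votes each where one side never trails are Dyck words, counted by C_n; here n = 14.
C_14 = C(28,14)/15 = 40116600/15 = 2674440.

2674440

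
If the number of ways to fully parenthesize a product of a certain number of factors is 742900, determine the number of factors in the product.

Parenthesizations of m factors are counted by C_{m−1}. Since C_13 = 742900, the index is 13.
So the index is 13, and the number of factors is 13 + 1 = 14.

14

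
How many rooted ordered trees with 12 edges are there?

Rooted ordered trees with n edges are counted by C_n; here n = 12.
C_12 = C_11 · 2(2·11+1)/(11+2) = 58786 · 46/13 = 208012.

208012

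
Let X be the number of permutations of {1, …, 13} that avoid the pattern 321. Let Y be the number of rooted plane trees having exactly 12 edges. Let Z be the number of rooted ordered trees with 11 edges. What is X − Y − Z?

476102

Permutations of [n] avoiding any single length-3 pattern are counted by C_n; here n = 13. So X = C_13 = 742900.
Rooted ordered trees with n edges are counted by C_n; here n = 12. So Y = C_12 = 208012.
Rooted ordered trees with n edges are counted by C_n; here n = 11. So Z = C_11 = 58786.
X − Y − Z = 742900 − 208012 − 58786 = 476102.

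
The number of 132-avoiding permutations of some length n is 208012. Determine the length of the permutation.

12

Permutations of [n] avoiding a fixed length-3 pattern are counted by C_n. The Catalan number equal to 208012 is C_12.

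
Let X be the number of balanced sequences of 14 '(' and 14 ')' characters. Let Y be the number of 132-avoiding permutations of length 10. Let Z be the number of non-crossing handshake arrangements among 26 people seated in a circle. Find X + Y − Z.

1948336

Balanced strings of n pairs of brackets are counted by C_n; here n = 14. So X = C_14 = 2674440.
For any fixed pattern of length 3, the pattern-avoiding permutations of [10] number C_10. So Y = C_10 = 16796.
With 26 = 2·13 people, non-crossing handshake pairings are non-crossing perfect matchings on a circle, counted by C_13. So Z = C_13 = 742900.
X + Y − Z = 2674440 + 16796 − 742900 = 1948336.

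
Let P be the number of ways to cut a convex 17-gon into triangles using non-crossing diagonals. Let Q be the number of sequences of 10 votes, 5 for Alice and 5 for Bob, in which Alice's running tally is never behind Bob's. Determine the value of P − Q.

Triangulations of a convex m-gon are counted by C_{m−2}; with m = 17 this is C_15. So P = C_15 = 9694845.
Reading a vote for the leader as '(' and for the other as ')' turns such a sequence into a balanced string of 5 pairs, so the count is C_5. So Q = C_5 = 42.
P − Q = 9694845 − 42 = 9694803.

9694803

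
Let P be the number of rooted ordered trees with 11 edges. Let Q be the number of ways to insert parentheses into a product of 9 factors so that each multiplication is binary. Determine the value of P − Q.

Rooted ordered trees with n edges are counted by C_n; here n = 11. So P = C_11 = 58786.
Parenthesizations of m factors correspond to full binary trees with m leaves, counted by C_{m−1}; m = 9 gives C_8. So Q = C_8 = 1430.
P − Q = 58786 − 1430 = 57356.

57356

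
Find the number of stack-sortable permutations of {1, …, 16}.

Stack-sortable permutations are exactly the 231-avoiding ones, counted by C_n; here n = 16.
C_16 = C(32,16)/17 = 601080390/17 = 35357670.

35357670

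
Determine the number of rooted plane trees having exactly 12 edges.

208012

A rooted plane tree with 12 edges has 13 nodes, and the count is C_12.
C_12 = C(24,12)/13 = 2704156/13 = 208012.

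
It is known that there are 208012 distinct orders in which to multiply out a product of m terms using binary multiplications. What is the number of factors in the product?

13

Parenthesizations of m factors are counted by C_{m−1}; 208012 = C_12.
So the index is 12, and the number of factors is 12 + 1 = 13.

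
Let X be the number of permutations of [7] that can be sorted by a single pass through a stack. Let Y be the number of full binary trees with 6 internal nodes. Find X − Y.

By Knuth's characterisation, the stack-sortable permutations of length 7 are the 231-avoiders, numbering C_7. So X = C_7 = 429.
The number of full binary trees on 6 internal nodes is the Catalan number C_6. So Y = C_6 = 132.
X − Y = 429 − 132 = 297.

297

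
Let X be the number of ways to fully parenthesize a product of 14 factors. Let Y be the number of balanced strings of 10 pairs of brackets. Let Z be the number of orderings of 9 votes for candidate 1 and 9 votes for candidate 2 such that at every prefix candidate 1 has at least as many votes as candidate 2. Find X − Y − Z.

Bracketing 14 factors into binary products is counted by C_{14−1} = C_13. So X = C_13 = 742900.
Balanced strings of n pairs of brackets are counted by C_n; here n = 10. So Y = C_10 = 16796.
Reading a vote for the leader as '(' and for the other as ')' turns such a sequence into a balanced string of 9 pairs, so the count is C_9. So Z = C_9 = 4862.
X − Y − Z = 742900 − 16796 − 4862 = 721242.

721242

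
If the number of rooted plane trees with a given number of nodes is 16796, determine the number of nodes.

11

Rooted ordered trees on m nodes are counted by C_{m−1}; 16796 = C_10.
So the index is 10, and the number of nodes is 10 + 1 = 11.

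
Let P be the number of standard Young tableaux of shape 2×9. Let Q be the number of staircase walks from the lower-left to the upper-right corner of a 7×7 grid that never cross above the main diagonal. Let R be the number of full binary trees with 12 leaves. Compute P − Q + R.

63219

By the hook-length formula (or a Dyck-path bijection), SYT of shape 2×9 number C_9. So P = C_9 = 4862.
Monotone paths in an n×n grid that stay weakly below the diagonal are counted by C_n; here n = 7. So Q = C_7 = 429.
A full binary tree with L leaves has L−1 internal nodes and is counted by C_{L−1}; L = 12 gives C_11. So R = C_11 = 58786.
P − Q + R = 4862 − 429 + 58786 = 63219.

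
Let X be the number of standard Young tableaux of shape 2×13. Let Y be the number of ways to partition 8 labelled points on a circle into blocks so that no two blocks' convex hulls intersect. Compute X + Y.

744330

By the hook-length formula (or a Dyck-path bijection), SYT of shape 2×13 number C_13. So X = C_13 = 742900.
Non-crossing partitions of an n-element set are counted by C_n; here n = 8. So Y = C_8 = 1430.
X + Y = 742900 + 1430 = 744330.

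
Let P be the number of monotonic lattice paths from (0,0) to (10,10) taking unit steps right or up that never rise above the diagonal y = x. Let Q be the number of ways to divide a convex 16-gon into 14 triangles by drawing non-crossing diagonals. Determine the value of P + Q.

2691236

Monotone paths in an n×n grid that stay weakly below the diagonal are counted by C_n; here n = 10. So P = C_10 = 16796.
The number of triangulations of a 16-gon is the Catalan number C_14 (index = sides − 2). So Q = C_14 = 2674440.
P + Q = 16796 + 2674440 = 2691236.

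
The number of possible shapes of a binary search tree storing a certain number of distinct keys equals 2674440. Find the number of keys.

Binary search tree shapes on n keys are counted by C_n. Since C_14 = 2674440, the index is 14.

14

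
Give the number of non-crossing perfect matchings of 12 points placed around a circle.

132

Non-crossing perfect matchings of 2n points on a circle are counted by C_n; with 12 points, n = 6.
C_6 = C(12,6)/7 = 924/7 = 132.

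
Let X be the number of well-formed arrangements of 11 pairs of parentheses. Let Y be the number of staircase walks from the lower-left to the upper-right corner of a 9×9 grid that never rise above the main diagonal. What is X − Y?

53924

A balanced arrangement of 11 bracket pairs is a Dyck word of semilength 11, so the count is C_11. So X = C_11 = 58786.
Sub-diagonal monotone paths from (0,0) to (9,9) biject with Dyck paths of semilength 9, giving C_9. So Y = C_9 = 4862.
X − Y = 58786 − 4862 = 53924.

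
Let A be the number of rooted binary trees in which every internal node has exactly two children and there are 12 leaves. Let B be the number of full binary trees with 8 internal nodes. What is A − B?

A full binary tree with L leaves has L−1 internal nodes and is counted by C_{L−1}; L = 12 gives C_11. So A = C_11 = 58786.
The number of full binary trees on 8 internal nodes is the Catalan number C_8. So B = C_8 = 1430.
A − B = 58786 − 1430 = 57356.

57356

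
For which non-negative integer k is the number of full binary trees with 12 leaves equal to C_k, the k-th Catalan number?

11

Full binary trees with 12 leaves have 12−1 = 11 internal nodes, so there are C_11 of them.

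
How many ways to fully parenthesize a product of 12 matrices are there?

Parenthesizations of m factors correspond to full binary trees with m leaves, counted by C_{m−1}; m = 12 gives C_11.
C_11 = C(22,11)/12 = 705432/12 = 58786.

58786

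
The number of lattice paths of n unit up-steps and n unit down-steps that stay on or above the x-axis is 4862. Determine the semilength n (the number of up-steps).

9

Dyck paths of semilength n are counted by C_n. The Catalan number equal to 4862 is C_9.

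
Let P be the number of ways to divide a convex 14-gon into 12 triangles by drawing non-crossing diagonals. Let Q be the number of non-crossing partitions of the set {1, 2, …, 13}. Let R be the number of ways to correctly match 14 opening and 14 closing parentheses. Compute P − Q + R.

2139552

A convex 14-gon is triangulated into 12 triangles, and the number of such triangulations is the Catalan number C_{14−2} = C_12. So P = C_12 = 208012.
Non-crossing partitions of an n-element set are counted by C_n; here n = 13. So Q = C_13 = 742900.
Balanced strings of n pairs of brackets are counted by C_n; here n = 14. So R = C_14 = 2674440.
P − Q + R = 208012 − 742900 + 2674440 = 2139552.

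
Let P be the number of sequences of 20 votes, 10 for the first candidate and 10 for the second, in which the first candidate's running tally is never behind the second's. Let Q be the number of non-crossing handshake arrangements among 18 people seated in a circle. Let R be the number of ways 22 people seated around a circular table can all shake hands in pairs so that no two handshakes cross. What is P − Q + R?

Ballot sequences with n votes each where one side never trails are Dyck words, counted by C_n; here n = 10. So P = C_10 = 16796.
With 18 = 2·9 people, non-crossing handshake pairings are non-crossing perfect matchings on a circle, counted by C_9. So Q = C_9 = 4862.
Non-crossing handshake pairings of 2n people are counted by C_n; 22 people gives n = 11. So R = C_11 = 58786.
P − Q + R = 16796 − 4862 + 58786 = 70720.

70720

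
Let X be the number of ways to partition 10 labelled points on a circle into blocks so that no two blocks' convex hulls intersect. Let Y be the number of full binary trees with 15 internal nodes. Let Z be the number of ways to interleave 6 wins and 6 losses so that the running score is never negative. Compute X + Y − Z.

The non-crossing partitions of [10] form a lattice of size C_10. So X = C_10 = 16796.
The number of full binary trees on 15 internal nodes is the Catalan number C_15. So Y = C_15 = 9694845.
Reading a vote for the leader as '(' and for the other as ')' turns such a sequence into a balanced string of 6 pairs, so the count is C_6. So Z = C_6 = 132.
X + Y − Z = 16796 + 9694845 − 132 = 9711509.

9711509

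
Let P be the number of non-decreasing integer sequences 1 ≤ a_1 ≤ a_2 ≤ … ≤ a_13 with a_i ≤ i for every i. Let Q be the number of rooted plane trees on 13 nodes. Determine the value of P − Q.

Weakly increasing sequences with a_i ≤ i biject with Dyck paths of semilength 13, so there are C_13. So P = C_13 = 742900.
A rooted plane tree on 13 nodes has 12 edges, and such trees are counted by C_12. So Q = C_12 = 208012.
P − Q = 742900 − 208012 = 534888.

534888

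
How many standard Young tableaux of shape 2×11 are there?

58786

Standard Young tableaux of shape 2×n are counted by C_n; here n = 11.
C_11 = C(22,11)/12 = 705432/12 = 58786.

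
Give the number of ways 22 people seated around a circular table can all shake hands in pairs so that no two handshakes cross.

58786

With 22 = 2·11 people, non-crossing handshake pairings are non-crossing perfect matchings on a circle, counted by C_11.
C_11 = C_10 · 2(2·10+1)/(10+2) = 16796 · 42/12 = 58786.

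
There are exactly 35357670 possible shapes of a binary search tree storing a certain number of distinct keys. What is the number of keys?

Binary search tree shapes on n keys are counted by C_n. Since C_16 = 35357670, the index is 16.

16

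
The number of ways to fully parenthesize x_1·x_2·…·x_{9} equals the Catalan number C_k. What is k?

8

Ways to associate a product of 9 factors correspond to binary trees on 9 leaves, so the count is C_8.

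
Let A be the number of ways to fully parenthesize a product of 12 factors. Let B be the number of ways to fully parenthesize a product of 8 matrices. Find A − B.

58357

Parenthesizations of m factors correspond to full binary trees with m leaves, counted by C_{m−1}; m = 12 gives C_11. So A = C_11 = 58786.
Parenthesizations of m factors correspond to full binary trees with m leaves, counted by C_{m−1}; m = 8 gives C_7. So B = C_7 = 429.
A − B = 58786 − 429 = 58357.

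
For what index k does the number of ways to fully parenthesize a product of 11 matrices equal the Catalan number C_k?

10

Ways to associate a product of 11 factors correspond to binary trees on 11 leaves, so the count is C_10.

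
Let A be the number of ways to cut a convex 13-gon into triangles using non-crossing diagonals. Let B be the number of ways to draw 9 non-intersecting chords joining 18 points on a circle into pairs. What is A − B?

The number of triangulations of a 13-gon is the Catalan number C_11 (index = sides − 2). So A = C_11 = 58786.
Pairing 18 circle points by 9 non-crossing chords gives C_9 matchings. So B = C_9 = 4862.
A − B = 58786 − 4862 = 53924.

53924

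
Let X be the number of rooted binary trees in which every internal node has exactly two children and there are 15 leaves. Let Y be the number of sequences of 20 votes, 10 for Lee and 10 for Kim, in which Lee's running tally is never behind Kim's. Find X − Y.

2657644

Full binary trees with 15 leaves have 15−1 = 14 internal nodes, so there are C_14 of them. So X = C_14 = 2674440.
Reading a vote for the leader as '(' and for the other as ')' turns such a sequence into a balanced string of 10 pairs, so the count is C_10. So Y = C_10 = 16796.
X − Y = 2674440 − 16796 = 2657644.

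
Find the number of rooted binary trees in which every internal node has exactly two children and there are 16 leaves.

9694845

A full binary tree with L leaves has L−1 internal nodes and is counted by C_{L−1}; L = 16 gives C_15.
C_15 = C_14 · 2(2·14+1)/(14+2) = 2674440 · 58/16 = 9694845.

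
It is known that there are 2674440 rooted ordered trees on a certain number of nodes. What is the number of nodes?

15

Rooted ordered trees on m nodes are counted by C_{m−1}; 2674440 = C_14.
So the index is 14, and the number of nodes is 14 + 1 = 15.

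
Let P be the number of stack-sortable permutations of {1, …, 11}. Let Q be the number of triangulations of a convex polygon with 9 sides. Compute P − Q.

By Knuth's characterisation, the stack-sortable permutations of length 11 are the 231-avoiders, numbering C_11. So P = C_11 = 58786.
Triangulations of a convex m-gon are counted by C_{m−2}; with m = 9 this is C_7. So Q = C_7 = 429.
P − Q = 58786 − 429 = 58357.

58357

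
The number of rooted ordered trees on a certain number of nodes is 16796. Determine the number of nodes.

11

Rooted ordered trees on m nodes are counted by C_{m−1}. The Catalan number equal to 16796 is C_10.
So the index is 10, and the number of nodes is 10 + 1 = 11.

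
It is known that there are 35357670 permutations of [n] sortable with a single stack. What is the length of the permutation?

16

Stack-sortable permutations of [n] are counted by C_n, and C_16 = 35357670.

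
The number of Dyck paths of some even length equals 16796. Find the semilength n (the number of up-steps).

10

Dyck paths of semilength n are counted by C_n, and C_10 = 16796.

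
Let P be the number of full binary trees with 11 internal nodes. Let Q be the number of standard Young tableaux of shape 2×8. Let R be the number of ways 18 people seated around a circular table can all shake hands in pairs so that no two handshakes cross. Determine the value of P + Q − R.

Full binary trees with n internal nodes are counted by C_n; here n = 11. So P = C_11 = 58786.
Standard Young tableaux of shape 2×n are counted by C_n; here n = 8. So Q = C_8 = 1430.
Non-crossing handshake pairings of 2n people are counted by C_n; 18 people gives n = 9. So R = C_9 = 4862.
P + Q − R = 58786 + 1430 − 4862 = 55354.

55354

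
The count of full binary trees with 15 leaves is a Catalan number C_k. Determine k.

A full binary tree with L leaves has L−1 internal nodes and is counted by C_{L−1}; L = 15 gives C_14.

14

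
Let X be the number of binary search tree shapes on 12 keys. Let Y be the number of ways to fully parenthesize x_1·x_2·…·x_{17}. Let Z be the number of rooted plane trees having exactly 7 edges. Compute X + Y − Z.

Binary trees (left/right distinguished) on n nodes are counted by C_n; here n = 12. So X = C_12 = 208012.
Ways to associate a product of 17 factors correspond to binary trees on 17 leaves, so the count is C_16. So Y = C_16 = 35357670.
A rooted plane tree with 7 edges has 8 nodes, and the count is C_7. So Z = C_7 = 429.
X + Y − Z = 208012 + 35357670 − 429 = 35565253.

35565253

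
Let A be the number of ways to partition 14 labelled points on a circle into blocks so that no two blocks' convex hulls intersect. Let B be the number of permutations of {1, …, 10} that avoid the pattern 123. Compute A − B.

The non-crossing partitions of [14] form a lattice of size C_14. So A = C_14 = 2674440.
For any fixed pattern of length 3, the pattern-avoiding permutations of [10] number C_10. So B = C_10 = 16796.
A − B = 2674440 − 16796 = 2657644.

2657644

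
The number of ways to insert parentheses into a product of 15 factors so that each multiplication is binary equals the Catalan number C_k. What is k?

Ways to associate a product of 15 factors correspond to binary trees on 15 leaves, so the count is C_14.

14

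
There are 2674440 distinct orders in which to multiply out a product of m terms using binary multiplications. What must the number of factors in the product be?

15

Parenthesizations of m factors are counted by C_{m−1}. The Catalan number equal to 2674440 is C_14.
So the index is 14, and the number of factors is 14 + 1 = 15.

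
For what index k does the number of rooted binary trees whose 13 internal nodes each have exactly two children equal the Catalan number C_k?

Full binary trees with n internal nodes are counted by C_n; here n = 13.

13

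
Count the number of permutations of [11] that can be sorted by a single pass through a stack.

By Knuth's characterisation, the stack-sortable permutations of length 11 are the 231-avoiders, numbering C_11.
C_11 = C(22,11)/12 = 705432/12 = 58786.

58786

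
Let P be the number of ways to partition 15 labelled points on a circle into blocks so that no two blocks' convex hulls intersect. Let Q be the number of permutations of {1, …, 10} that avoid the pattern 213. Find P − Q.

The non-crossing partitions of [15] form a lattice of size C_15. So P = C_15 = 9694845.
Permutations of [n] avoiding any single length-3 pattern are counted by C_n; here n = 10. So Q = C_10 = 16796.
P − Q = 9694845 − 16796 = 9678049.

9678049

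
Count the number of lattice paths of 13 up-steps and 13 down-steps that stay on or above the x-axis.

742900

Dyck paths of semilength n (length 2n) are counted by C_n; here n = 13.
C_13 = C(26,13)/14 = 10400600/14 = 742900.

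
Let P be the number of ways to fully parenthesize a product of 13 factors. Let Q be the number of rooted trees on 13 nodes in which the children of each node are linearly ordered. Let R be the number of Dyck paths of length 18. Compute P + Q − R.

Parenthesizations of m factors correspond to full binary trees with m leaves, counted by C_{m−1}; m = 13 gives C_12. So P = C_12 = 208012.
Rooted ordered (plane) trees on m nodes have m−1 edges and are counted by C_{m−1}; m = 13 gives C_12. So Q = C_12 = 208012.
Paths of 9 up- and 9 down-steps that never dip below the axis are Dyck paths; their count is C_9. So R = C_9 = 4862.
P + Q − R = 208012 + 208012 − 4862 = 411162.

411162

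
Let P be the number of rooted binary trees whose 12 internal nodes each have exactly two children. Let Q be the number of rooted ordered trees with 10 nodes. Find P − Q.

Full binary trees with n internal nodes are counted by C_n; here n = 12. So P = C_12 = 208012.
Rooted ordered (plane) trees on m nodes have m−1 edges and are counted by C_{m−1}; m = 10 gives C_9. So Q = C_9 = 4862.
P − Q = 208012 − 4862 = 203150.

203150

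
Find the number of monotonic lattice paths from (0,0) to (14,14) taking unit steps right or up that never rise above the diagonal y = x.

2674440

Monotone paths in an n×n grid that stay weakly below the diagonal are counted by C_n; here n = 14.
C_14 = C(28,14)/15 = 40116600/15 = 2674440.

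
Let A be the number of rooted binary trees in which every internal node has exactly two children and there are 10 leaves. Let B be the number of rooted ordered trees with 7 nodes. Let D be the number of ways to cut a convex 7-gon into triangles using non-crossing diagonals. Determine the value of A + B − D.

4952

A full binary tree with L leaves has L−1 internal nodes and is counted by C_{L−1}; L = 10 gives C_9. So A = C_9 = 4862.
A rooted plane tree on 7 nodes has 6 edges, and such trees are counted by C_6. So B = C_6 = 132.
A convex 7-gon is triangulated into 5 triangles, and the number of such triangulations is the Catalan number C_{7−2} = C_5. So D = C_5 = 42.
A + B − D = 4862 + 132 − 42 = 4952.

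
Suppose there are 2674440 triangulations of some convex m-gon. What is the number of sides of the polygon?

16

Triangulations of a convex m-gon are counted by C_{m−2}. Since C_14 = 2674440, the index is 14.
So m − 2 = 14, giving m = 16 sides.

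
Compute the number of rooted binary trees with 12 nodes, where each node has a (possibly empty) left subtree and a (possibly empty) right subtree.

208012

Rooted binary trees with 12 nodes (each child slot possibly empty) number C_12.
C_12 = C(24,12)/13 = 2704156/13 = 208012.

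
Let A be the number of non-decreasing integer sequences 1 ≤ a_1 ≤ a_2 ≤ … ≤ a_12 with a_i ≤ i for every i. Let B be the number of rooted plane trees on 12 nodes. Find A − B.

Such sub-staircase sequences of length n are counted by C_n; here n = 12. So A = C_12 = 208012.
Rooted ordered (plane) trees on m nodes have m−1 edges and are counted by C_{m−1}; m = 12 gives C_11. So B = C_11 = 58786.
A − B = 208012 − 58786 = 149226.

149226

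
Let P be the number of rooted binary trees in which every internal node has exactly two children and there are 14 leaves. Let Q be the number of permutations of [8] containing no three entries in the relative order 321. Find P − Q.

Full binary trees with 14 leaves have 14−1 = 13 internal nodes, so there are C_13 of them. So P = C_13 = 742900.
For any fixed pattern of length 3, the pattern-avoiding permutations of [8] number C_8. So Q = C_8 = 1430.
P − Q = 742900 − 1430 = 741470.

741470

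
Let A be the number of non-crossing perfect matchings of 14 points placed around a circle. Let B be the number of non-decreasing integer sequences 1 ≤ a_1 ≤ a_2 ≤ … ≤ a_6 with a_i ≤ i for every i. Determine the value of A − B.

Non-crossing perfect matchings of 2n points on a circle are counted by C_n; with 14 points, n = 7. So A = C_7 = 429.
Such sub-staircase sequences of length n are counted by C_n; here n = 6. So B = C_6 = 132.
A − B = 429 − 132 = 297.

297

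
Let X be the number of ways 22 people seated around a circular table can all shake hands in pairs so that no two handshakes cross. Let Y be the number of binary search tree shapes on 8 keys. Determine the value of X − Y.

57356

With 22 = 2·11 people, non-crossing handshake pairings are non-crossing perfect matchings on a circle, counted by C_11. So X = C_11 = 58786.
Rooted binary trees with 8 nodes (each child slot possibly empty) number C_8. So Y = C_8 = 1430.
X − Y = 58786 − 1430 = 57356.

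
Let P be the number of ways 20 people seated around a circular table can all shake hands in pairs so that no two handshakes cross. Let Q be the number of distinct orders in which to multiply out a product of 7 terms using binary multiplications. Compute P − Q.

With 20 = 2·10 people, non-crossing handshake pairings are non-crossing perfect matchings on a circle, counted by C_10. So P = C_10 = 16796.
Ways to associate a product of 7 factors correspond to binary trees on 7 leaves, so the count is C_6. So Q = C_6 = 132.
P − Q = 16796 − 132 = 16664.

16664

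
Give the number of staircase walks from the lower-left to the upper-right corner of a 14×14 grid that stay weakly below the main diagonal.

Monotone paths in an n×n grid that stay weakly below the diagonal are counted by C_n; here n = 14.
C_14 = 2674440.

2674440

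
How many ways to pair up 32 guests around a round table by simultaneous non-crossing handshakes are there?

35357670

With 32 = 2·16 people, non-crossing handshake pairings are non-crossing perfect matchings on a circle, counted by C_16.
C_16 = C(32,16)/17 = 601080390/17 = 35357670.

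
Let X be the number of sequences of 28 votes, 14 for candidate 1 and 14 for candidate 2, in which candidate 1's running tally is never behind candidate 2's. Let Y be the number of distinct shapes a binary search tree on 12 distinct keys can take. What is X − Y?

Reading a vote for the leader as '(' and for the other as ')' turns such a sequence into a balanced string of 14 pairs, so the count is C_14. So X = C_14 = 2674440.
Binary trees (left/right distinguished) on n nodes are counted by C_n; here n = 12. So Y = C_12 = 208012.
X − Y = 2674440 − 208012 = 2466428.

2466428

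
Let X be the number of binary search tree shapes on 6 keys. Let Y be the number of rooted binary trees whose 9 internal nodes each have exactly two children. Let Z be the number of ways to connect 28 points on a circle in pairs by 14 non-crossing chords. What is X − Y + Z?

Rooted binary trees with 6 nodes (each child slot possibly empty) number C_6. So X = C_6 = 132.
The number of full binary trees on 9 internal nodes is the Catalan number C_9. So Y = C_9 = 4862.
Non-crossing perfect matchings of 2n points on a circle are counted by C_n; with 28 points, n = 14. So Z = C_14 = 2674440.
X − Y + Z = 132 − 4862 + 2674440 = 2669710.

2669710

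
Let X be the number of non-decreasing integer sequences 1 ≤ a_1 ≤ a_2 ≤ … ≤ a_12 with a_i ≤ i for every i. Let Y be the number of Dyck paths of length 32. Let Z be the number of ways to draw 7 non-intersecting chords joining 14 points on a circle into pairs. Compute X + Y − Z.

Such sub-staircase sequences of length n are counted by C_n; here n = 12. So X = C_12 = 208012.
Dyck paths of semilength n (length 2n) are counted by C_n; here n = 16. So Y = C_16 = 35357670.
Non-crossing perfect matchings of 2n points on a circle are counted by C_n; with 14 points, n = 7. So Z = C_7 = 429.
X + Y − Z = 208012 + 35357670 − 429 = 35565253.

35565253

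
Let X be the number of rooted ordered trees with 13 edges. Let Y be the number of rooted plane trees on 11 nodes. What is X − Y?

Rooted ordered trees with n edges are counted by C_n; here n = 13. So X = C_13 = 742900.
Rooted ordered (plane) trees on m nodes have m−1 edges and are counted by C_{m−1}; m = 11 gives C_10. So Y = C_10 = 16796.
X − Y = 742900 − 16796 = 726104.

726104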